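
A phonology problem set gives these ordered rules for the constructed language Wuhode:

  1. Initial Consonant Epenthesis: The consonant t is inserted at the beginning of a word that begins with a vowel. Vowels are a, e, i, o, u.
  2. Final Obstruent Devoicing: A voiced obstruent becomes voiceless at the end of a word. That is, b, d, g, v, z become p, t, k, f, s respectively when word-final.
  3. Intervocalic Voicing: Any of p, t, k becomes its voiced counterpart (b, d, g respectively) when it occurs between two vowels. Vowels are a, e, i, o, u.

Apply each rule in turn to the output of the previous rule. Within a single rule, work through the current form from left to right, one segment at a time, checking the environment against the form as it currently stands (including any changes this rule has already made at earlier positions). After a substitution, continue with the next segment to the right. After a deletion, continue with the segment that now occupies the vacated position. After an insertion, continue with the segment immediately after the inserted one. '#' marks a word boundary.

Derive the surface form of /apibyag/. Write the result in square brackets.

[tabibyak]

1 Initial Consonant Epenthesis: [apibyag] → [tapibyag]
2 Final Obstruent Devoicing: [tapibyag] → [tapibyak]
3 Intervocalic Voicing: [tapibyak] → [tabibyak]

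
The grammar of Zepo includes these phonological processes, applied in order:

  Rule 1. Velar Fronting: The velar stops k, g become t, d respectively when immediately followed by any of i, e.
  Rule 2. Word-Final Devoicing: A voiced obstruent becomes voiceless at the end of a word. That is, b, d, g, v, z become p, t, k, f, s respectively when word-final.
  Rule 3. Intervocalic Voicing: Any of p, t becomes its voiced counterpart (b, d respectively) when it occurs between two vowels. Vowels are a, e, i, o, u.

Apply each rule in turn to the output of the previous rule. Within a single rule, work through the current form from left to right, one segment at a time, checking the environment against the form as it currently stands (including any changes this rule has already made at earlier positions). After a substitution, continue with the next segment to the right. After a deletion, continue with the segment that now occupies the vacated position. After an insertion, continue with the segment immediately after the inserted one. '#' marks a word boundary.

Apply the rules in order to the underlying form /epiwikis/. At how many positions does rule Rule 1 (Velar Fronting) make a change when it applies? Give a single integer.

1

Rule 1 Velar Fronting: [epiwikis] → [epiwitis]
Rule 2 Word-Final Devoicing: no change — [epiwitis]
Rule 3 Intervocalic Voicing: [epiwitis] → [ebiwidis]
Rule Rule 1 changed 1 position(s).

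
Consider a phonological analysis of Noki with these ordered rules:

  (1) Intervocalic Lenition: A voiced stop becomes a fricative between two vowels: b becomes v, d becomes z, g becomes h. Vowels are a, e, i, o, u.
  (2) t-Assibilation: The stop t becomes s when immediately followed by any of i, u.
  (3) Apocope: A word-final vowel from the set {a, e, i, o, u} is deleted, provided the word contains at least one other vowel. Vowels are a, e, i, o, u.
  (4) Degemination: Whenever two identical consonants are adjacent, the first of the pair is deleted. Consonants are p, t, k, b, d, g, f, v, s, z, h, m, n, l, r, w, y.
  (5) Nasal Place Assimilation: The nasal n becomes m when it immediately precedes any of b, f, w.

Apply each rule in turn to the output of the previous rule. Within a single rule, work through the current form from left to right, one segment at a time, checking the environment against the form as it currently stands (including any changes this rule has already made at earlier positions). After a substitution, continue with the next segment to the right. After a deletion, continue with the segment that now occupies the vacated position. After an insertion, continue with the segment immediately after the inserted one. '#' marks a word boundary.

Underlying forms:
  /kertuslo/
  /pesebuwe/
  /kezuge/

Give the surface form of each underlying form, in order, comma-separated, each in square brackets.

[kersusl], [pesevuw], [kezuh]

/kertuslo/:
  (1) Intervocalic Lenition: no change — [kertuslo]
  (2) t-Assibilation: [kertuslo] → [kersuslo]
  (3) Apocope: [kersuslo] → [kersusl]
  (4) Degemination: no change — [kersusl]
  (5) Nasal Place Assimilation: no change — [kersusl]
/pesebuwe/:
  (1) Intervocalic Lenition: [pesebuwe] → [pesevuwe]
  (2) t-Assibilation: no change — [pesevuwe]
  (3) Apocope: [pesevuwe] → [pesevuw]
  (4) Degemination: no change — [pesevuw]
  (5) Nasal Place Assimilation: no change — [pesevuw]
/kezuge/:
  (1) Intervocalic Lenition: [kezuge] → [kezuhe]
  (2) t-Assibilation: no change — [kezuhe]
  (3) Apocope: [kezuhe] → [kezuh]
  (4) Degemination: no change — [kezuh]
  (5) Nasal Place Assimilation: no change — [kezuh]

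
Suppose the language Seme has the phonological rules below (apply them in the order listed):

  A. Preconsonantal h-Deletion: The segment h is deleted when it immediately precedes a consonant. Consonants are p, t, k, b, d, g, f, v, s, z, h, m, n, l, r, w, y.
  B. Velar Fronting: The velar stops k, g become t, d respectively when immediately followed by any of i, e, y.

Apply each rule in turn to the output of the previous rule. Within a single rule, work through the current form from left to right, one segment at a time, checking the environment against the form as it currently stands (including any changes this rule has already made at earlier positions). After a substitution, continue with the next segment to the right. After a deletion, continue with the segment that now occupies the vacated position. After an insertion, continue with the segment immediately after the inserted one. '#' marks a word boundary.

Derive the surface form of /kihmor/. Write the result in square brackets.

[timor]

A Preconsonantal h-Deletion: [kihmor] → [kimor]
B Velar Fronting: [kimor] → [timor]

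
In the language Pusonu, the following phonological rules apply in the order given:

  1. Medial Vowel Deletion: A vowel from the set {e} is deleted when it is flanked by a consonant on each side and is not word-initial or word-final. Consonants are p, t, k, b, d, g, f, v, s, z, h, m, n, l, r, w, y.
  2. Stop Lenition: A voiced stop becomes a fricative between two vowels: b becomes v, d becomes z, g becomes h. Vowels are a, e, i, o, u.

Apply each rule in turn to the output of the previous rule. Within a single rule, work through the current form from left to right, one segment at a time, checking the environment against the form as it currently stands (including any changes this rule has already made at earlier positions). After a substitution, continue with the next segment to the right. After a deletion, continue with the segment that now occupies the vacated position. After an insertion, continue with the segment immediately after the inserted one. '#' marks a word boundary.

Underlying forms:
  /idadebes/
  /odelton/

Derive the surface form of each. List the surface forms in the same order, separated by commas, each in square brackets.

[izadbs], [odlton]

/idadebes/:
  1 Medial Vowel Deletion: [idadebes] → [idadbs]
  2 Stop Lenition: [idadbs] → [izadbs]
/odelton/:
  1 Medial Vowel Deletion: [odelton] → [odlton]
  2 Stop Lenition: no change — [odlton]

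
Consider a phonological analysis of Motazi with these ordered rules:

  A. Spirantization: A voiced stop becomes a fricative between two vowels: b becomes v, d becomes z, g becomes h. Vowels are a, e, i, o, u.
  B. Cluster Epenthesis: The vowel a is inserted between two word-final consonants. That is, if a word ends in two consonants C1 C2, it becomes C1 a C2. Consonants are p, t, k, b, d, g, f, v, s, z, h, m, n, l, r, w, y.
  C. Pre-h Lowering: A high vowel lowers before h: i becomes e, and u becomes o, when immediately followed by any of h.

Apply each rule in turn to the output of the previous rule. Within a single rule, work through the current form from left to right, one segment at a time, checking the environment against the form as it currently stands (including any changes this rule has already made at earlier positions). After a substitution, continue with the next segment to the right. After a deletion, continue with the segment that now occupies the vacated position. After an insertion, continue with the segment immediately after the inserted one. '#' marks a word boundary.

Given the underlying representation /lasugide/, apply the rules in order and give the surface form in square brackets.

[lasohize]

A Spirantization: [lasugide] → [lasuhize]
B Cluster Epenthesis: no change — [lasuhize]
C Pre-h Lowering: [lasuhize] → [lasohize]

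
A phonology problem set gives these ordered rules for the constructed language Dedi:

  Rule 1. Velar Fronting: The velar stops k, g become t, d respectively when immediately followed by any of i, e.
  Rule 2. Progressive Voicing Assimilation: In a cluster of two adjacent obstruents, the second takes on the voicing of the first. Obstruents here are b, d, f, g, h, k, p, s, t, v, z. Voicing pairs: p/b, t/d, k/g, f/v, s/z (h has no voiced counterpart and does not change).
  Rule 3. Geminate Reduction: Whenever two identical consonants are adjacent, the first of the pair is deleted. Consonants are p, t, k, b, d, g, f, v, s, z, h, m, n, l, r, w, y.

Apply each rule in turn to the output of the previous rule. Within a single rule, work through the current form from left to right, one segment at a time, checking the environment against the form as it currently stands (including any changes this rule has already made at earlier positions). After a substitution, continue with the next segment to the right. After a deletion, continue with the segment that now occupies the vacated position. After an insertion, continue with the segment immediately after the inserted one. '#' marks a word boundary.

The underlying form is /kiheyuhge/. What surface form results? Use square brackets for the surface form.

[tiheyuhte]

Rule 1 Velar Fronting: [kiheyuhge] → [tiheyuhde]
Rule 2 Progressive Voicing Assimilation: [tiheyuhde] → [tiheyuhte]
Rule 3 Geminate Reduction: no change — [tiheyuhte]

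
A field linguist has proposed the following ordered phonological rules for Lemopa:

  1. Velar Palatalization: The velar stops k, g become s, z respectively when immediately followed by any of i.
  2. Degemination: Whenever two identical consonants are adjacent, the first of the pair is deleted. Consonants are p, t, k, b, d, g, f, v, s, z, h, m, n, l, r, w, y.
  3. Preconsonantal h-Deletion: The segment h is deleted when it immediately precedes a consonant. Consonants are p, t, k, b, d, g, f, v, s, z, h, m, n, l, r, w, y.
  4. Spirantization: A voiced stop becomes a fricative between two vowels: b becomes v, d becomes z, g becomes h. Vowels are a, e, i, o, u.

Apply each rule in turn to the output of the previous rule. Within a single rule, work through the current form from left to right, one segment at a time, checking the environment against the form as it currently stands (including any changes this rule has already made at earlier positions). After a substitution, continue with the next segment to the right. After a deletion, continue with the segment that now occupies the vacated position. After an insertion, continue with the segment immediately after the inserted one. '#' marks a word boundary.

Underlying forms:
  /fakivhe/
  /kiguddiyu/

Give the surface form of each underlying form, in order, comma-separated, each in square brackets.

[fasivhe], [sihuziyu]

/fakivhe/:
  1 Velar Palatalization: [fakivhe] → [fasivhe]
  2 Degemination: no change — [fasivhe]
  3 Preconsonantal h-Deletion: no change — [fasivhe]
  4 Spirantization: no change — [fasivhe]
/kiguddiyu/:
  1 Velar Palatalization: [kiguddiyu] → [siguddiyu]
  2 Degemination: [siguddiyu] → [sigudiyu]
  3 Preconsonantal h-Deletion: no change — [sigudiyu]
  4 Spirantization: [sigudiyu] → [sihuziyu]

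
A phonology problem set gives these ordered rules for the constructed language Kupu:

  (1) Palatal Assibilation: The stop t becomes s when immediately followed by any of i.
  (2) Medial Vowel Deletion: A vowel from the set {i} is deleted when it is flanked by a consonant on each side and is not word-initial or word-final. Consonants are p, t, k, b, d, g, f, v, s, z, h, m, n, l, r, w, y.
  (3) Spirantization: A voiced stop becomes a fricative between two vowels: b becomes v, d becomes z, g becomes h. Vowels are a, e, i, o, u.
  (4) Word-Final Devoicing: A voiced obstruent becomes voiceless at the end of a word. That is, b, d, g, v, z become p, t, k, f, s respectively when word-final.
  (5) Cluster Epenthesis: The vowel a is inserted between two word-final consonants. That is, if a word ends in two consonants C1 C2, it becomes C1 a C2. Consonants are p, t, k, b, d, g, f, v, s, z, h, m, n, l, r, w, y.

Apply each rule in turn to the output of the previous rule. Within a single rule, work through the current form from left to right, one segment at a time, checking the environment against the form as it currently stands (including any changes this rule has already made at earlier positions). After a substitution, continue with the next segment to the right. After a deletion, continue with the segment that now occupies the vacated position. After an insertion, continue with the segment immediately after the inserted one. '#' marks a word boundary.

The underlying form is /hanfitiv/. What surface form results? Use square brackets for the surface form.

(1) Palatal Assibilation: [hanfitiv] → [hanfisiv]
(2) Medial Vowel Deletion: [hanfisiv] → [hanfsv]
(3) Spirantization: no change — [hanfsv]
(4) Word-Final Devoicing: [hanfsv] → [hanfsf]
(5) Cluster Epenthesis: [hanfsf] → [hanfsaf]

[hanfsaf]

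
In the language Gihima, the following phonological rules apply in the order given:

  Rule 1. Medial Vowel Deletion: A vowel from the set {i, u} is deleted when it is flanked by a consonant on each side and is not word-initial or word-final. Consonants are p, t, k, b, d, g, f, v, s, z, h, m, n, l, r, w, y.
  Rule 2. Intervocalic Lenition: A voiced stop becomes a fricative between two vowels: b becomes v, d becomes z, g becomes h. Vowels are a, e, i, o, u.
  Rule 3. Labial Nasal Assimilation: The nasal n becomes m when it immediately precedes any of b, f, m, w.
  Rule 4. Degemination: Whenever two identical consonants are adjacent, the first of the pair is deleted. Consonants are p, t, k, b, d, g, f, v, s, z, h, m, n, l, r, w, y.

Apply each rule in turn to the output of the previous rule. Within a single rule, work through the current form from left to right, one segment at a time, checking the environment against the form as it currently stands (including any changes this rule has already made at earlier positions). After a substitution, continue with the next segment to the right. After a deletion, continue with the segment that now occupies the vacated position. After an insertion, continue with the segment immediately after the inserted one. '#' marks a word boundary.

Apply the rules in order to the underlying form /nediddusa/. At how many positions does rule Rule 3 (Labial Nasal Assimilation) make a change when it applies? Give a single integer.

0

Rule 1 Medial Vowel Deletion: [nediddusa] → [nedddsa]
Rule 2 Intervocalic Lenition: no change — [nedddsa]
Rule 3 Labial Nasal Assimilation: no change — [nedddsa]
Rule 4 Degemination: [nedddsa] → [nedsa]
Rule Rule 3 changed 0 position(s).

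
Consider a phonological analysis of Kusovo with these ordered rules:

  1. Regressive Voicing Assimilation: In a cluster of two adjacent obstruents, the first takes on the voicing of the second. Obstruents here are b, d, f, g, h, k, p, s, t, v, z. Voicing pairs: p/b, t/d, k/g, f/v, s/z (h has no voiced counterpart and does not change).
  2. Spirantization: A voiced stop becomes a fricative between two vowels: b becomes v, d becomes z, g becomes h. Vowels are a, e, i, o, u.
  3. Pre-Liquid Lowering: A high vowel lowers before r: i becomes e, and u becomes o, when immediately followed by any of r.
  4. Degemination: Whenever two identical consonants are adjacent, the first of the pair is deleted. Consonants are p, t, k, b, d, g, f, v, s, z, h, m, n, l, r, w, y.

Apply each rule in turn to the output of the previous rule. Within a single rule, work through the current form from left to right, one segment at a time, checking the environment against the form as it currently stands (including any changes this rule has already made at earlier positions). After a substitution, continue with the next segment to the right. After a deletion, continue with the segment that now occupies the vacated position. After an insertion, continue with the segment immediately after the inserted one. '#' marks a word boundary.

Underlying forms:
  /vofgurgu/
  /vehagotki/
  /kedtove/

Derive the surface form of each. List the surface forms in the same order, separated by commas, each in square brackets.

/vofgurgu/:
  1 Regressive Voicing Assimilation: [vofgurgu] → [vovgurgu]
  2 Spirantization: no change — [vovgurgu]
  3 Pre-Liquid Lowering: [vovgurgu] → [vovgorgu]
  4 Degemination: no change — [vovgorgu]
/vehagotki/:
  1 Regressive Voicing Assimilation: no change — [vehagotki]
  2 Spirantization: [vehagotki] → [vehahotki]
  3 Pre-Liquid Lowering: no change — [vehahotki]
  4 Degemination: no change — [vehahotki]
/kedtove/:
  1 Regressive Voicing Assimilation: [kedtove] → [kettove]
  2 Spirantization: no change — [kettove]
  3 Pre-Liquid Lowering: no change — [kettove]
  4 Degemination: [kettove] → [ketove]

[vovgorgu], [vehahotki], [ketove]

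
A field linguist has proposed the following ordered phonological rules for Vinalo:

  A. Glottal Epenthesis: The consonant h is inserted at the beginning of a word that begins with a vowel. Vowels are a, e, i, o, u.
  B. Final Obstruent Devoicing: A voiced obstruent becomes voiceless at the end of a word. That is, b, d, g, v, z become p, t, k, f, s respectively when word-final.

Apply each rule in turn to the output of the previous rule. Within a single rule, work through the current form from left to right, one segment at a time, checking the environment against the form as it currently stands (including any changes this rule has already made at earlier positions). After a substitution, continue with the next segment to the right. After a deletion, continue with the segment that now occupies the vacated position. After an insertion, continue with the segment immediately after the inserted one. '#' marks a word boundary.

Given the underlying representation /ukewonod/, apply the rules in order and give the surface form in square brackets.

A Glottal Epenthesis: [ukewonod] → [hukewonod]
B Final Obstruent Devoicing: [hukewonod] → [hukewonot]

[hukewonot]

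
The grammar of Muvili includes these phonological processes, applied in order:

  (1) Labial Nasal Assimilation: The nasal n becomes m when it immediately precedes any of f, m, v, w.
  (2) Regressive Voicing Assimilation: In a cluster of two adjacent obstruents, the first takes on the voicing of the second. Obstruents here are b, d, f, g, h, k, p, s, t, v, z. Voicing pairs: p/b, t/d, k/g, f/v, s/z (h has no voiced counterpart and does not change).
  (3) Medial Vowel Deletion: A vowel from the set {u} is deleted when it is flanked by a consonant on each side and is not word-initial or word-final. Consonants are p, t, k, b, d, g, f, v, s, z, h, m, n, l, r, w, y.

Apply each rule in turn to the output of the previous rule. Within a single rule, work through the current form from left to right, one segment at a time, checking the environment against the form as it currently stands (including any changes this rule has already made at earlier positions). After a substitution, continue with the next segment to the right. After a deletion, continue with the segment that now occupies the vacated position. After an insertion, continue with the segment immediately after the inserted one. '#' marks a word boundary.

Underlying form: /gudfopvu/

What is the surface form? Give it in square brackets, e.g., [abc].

(1) Labial Nasal Assimilation: no change — [gudfopvu]
(2) Regressive Voicing Assimilation: [gudfopvu] → [gutfobvu]
(3) Medial Vowel Deletion: [gutfobvu] → [gtfobvu]

[gtfobvu]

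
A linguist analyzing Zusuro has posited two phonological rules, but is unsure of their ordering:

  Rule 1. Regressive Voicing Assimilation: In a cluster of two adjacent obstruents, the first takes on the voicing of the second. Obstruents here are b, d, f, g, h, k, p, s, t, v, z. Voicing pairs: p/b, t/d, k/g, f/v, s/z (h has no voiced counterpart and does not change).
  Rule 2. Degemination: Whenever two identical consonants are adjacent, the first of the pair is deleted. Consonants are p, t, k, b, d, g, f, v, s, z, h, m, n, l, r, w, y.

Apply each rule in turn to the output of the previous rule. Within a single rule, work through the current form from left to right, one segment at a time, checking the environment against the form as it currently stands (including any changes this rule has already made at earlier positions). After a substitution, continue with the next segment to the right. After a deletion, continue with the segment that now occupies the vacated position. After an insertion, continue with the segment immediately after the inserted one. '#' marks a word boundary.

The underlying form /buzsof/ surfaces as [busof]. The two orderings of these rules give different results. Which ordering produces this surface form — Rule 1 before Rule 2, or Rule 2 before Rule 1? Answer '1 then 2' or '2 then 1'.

Order 1 then 2:
  1 Regressive Voicing Assimilation: [buzsof] → [bussof]
  2 Degemination: [bussof] → [busof]
  result: [busof]
Order 2 then 1:
  2 Degemination: no change — [buzsof]
  1 Regressive Voicing Assimilation: [buzsof] → [bussof]
  result: [bussof]

1 then 2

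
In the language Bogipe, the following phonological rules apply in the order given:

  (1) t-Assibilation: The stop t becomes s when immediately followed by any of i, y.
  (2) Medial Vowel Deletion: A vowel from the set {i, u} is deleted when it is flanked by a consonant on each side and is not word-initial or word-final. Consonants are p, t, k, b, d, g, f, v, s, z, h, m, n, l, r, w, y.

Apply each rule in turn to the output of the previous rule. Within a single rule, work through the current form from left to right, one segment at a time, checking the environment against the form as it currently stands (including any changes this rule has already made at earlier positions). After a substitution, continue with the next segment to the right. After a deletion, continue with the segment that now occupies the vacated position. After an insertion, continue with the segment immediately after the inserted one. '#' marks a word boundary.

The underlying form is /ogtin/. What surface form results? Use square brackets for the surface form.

(1) t-Assibilation: [ogtin] → [ogsin]
(2) Medial Vowel Deletion: [ogsin] → [ogsn]

[ogsn]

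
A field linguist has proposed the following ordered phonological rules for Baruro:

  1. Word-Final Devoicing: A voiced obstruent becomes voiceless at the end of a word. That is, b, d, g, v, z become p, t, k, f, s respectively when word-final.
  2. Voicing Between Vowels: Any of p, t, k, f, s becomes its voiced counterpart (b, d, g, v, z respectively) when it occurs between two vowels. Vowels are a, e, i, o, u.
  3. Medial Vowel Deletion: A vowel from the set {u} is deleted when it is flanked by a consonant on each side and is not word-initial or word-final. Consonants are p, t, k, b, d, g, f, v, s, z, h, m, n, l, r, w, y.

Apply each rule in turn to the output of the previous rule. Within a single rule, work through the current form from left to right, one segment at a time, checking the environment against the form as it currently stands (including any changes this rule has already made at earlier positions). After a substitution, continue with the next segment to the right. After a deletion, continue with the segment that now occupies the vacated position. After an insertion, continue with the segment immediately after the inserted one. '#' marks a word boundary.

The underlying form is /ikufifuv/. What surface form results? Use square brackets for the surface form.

[igvivf]

1 Word-Final Devoicing: [ikufifuv] → [ikufifuf]
2 Voicing Between Vowels: [ikufifuf] → [iguvivuf]
3 Medial Vowel Deletion: [iguvivuf] → [igvivf]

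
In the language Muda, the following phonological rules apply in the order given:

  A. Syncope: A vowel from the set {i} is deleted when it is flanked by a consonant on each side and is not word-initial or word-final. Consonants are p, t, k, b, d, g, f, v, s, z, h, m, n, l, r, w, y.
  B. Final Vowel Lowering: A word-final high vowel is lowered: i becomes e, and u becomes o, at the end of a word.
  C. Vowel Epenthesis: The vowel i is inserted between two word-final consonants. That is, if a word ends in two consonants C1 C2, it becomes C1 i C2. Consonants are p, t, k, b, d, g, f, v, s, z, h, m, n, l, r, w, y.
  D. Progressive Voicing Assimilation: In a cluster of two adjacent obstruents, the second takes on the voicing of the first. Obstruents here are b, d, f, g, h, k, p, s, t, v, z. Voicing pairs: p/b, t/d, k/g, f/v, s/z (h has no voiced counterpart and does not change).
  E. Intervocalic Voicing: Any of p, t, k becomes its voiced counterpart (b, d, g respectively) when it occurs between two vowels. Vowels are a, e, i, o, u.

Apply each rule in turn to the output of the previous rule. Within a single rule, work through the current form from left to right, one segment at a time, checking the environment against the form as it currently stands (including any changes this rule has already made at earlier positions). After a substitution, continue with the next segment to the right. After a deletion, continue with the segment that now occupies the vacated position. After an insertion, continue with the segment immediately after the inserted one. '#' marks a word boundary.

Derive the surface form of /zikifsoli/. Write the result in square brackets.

[zgvzole]

A Syncope: [zikifsoli] → [zkfsoli]
B Final Vowel Lowering: [zkfsoli] → [zkfsole]
C Vowel Epenthesis: no change — [zkfsole]
D Progressive Voicing Assimilation: [zkfsole] → [zgvzole]
E Intervocalic Voicing: no change — [zgvzole]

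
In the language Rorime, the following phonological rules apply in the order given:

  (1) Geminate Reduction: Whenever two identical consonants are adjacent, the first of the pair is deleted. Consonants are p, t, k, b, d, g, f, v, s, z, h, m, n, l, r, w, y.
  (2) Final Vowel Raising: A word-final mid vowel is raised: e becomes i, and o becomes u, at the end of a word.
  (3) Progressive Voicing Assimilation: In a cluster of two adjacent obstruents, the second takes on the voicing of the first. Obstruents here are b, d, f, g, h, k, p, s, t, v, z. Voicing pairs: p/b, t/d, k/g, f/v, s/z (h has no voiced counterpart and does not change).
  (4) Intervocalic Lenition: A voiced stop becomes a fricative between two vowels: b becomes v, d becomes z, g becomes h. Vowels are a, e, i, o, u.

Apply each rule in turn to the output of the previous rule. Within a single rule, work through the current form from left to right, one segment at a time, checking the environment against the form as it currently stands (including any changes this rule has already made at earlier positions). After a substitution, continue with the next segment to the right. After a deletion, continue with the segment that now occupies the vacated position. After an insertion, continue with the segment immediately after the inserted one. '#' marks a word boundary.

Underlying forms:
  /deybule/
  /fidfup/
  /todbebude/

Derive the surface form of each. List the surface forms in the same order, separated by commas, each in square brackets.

/deybule/:
  (1) Geminate Reduction: no change — [deybule]
  (2) Final Vowel Raising: [deybule] → [deybuli]
  (3) Progressive Voicing Assimilation: no change — [deybuli]
  (4) Intervocalic Lenition: no change — [deybuli]
/fidfup/:
  (1) Geminate Reduction: no change — [fidfup]
  (2) Final Vowel Raising: no change — [fidfup]
  (3) Progressive Voicing Assimilation: [fidfup] → [fidvup]
  (4) Intervocalic Lenition: no change — [fidvup]
/todbebude/:
  (1) Geminate Reduction: no change — [todbebude]
  (2) Final Vowel Raising: [todbebude] → [todbebudi]
  (3) Progressive Voicing Assimilation: no change — [todbebudi]
  (4) Intervocalic Lenition: [todbebudi] → [todbevuzi]

[deybuli], [fidvup], [todbevuzi]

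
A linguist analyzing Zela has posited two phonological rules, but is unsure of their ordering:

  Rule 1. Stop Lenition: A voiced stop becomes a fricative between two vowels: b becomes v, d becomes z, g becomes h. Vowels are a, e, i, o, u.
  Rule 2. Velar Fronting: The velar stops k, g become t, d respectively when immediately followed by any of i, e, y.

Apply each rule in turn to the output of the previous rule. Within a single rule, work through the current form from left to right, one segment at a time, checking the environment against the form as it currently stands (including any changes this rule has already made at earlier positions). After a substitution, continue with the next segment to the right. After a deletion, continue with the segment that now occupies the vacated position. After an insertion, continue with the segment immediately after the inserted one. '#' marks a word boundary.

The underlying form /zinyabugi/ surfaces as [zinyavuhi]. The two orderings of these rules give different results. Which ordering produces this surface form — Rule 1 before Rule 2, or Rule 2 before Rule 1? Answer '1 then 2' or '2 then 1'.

Order 1 then 2:
  1 Stop Lenition: [zinyabugi] → [zinyavuhi]
  2 Velar Fronting: no change — [zinyavuhi]
  result: [zinyavuhi]
Order 2 then 1:
  2 Velar Fronting: [zinyabugi] → [zinyabudi]
  1 Stop Lenition: [zinyabudi] → [zinyavuzi]
  result: [zinyavuzi]

1 then 2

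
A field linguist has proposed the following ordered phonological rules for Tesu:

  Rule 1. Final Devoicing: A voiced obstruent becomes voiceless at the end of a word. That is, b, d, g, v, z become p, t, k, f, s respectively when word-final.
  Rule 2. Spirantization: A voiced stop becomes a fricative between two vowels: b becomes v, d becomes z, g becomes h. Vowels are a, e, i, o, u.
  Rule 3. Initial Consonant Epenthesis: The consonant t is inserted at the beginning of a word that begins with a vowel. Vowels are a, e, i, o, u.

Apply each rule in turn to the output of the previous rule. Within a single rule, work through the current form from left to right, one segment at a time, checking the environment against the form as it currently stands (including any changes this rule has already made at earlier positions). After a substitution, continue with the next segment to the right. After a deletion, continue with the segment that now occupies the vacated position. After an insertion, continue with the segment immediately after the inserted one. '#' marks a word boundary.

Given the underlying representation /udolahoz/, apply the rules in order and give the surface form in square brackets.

[tuzolahos]

Rule 1 Final Devoicing: [udolahoz] → [udolahos]
Rule 2 Spirantization: [udolahos] → [uzolahos]
Rule 3 Initial Consonant Epenthesis: [uzolahos] → [tuzolahos]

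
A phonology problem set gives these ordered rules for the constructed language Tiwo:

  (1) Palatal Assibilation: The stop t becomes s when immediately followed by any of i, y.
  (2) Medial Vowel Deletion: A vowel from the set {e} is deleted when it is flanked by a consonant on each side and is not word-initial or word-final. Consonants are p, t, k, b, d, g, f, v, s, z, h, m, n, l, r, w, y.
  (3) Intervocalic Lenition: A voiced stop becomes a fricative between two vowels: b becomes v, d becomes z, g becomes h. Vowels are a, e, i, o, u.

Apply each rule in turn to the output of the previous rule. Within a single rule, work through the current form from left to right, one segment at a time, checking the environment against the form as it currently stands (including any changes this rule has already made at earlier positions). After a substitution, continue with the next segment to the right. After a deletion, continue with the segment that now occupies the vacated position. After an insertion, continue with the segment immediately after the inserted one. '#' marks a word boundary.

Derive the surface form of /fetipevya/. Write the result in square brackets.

[fsipvya]

(1) Palatal Assibilation: [fetipevya] → [fesipevya]
(2) Medial Vowel Deletion: [fesipevya] → [fsipvya]
(3) Intervocalic Lenition: no change — [fsipvya]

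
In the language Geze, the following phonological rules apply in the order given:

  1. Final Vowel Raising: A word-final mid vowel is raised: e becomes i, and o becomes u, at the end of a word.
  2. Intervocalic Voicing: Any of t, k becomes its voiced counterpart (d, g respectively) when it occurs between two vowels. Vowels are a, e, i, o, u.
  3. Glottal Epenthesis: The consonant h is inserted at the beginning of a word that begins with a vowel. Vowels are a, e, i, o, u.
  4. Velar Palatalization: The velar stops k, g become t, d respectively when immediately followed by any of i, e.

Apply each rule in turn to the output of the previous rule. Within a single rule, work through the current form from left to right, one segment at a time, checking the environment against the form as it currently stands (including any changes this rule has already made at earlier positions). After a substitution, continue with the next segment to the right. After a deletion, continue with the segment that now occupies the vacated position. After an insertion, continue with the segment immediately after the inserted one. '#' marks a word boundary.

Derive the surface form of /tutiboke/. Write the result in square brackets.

[tudibodi]

1 Final Vowel Raising: [tutiboke] → [tutiboki]
2 Intervocalic Voicing: [tutiboki] → [tudibogi]
3 Glottal Epenthesis: no change — [tudibogi]
4 Velar Palatalization: [tudibogi] → [tudibodi]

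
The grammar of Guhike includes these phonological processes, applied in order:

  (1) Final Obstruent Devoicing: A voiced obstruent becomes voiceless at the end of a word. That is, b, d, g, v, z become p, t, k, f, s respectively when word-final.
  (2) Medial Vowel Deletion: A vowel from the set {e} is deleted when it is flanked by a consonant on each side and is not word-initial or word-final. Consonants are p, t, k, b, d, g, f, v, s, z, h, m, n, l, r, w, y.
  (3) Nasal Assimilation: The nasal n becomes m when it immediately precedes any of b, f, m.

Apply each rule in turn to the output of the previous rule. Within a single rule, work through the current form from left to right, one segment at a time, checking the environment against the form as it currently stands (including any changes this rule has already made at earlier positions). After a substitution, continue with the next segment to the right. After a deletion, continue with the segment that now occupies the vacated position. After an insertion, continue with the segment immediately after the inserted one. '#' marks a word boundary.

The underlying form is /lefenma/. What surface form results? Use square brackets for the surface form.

[lfmma]

(1) Final Obstruent Devoicing: no change — [lefenma]
(2) Medial Vowel Deletion: [lefenma] → [lfnma]
(3) Nasal Assimilation: [lfnma] → [lfmma]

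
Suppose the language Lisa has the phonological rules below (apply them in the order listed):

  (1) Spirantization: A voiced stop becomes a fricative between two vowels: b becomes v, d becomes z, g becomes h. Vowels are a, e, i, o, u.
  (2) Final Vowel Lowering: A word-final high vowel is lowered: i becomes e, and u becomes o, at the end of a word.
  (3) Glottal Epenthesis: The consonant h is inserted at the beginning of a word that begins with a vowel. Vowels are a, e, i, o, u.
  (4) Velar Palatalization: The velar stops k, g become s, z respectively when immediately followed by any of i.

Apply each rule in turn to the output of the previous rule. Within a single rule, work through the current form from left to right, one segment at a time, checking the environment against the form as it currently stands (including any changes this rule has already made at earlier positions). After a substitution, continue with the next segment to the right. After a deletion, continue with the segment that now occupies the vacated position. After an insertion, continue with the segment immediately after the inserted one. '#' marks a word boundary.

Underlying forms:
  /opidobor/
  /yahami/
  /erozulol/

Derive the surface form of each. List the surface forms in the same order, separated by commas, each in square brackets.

[hopizovor], [yahame], [herozulol]

/opidobor/:
  (1) Spirantization: [opidobor] → [opizovor]
  (2) Final Vowel Lowering: no change — [opizovor]
  (3) Glottal Epenthesis: [opizovor] → [hopizovor]
  (4) Velar Palatalization: no change — [hopizovor]
/yahami/:
  (1) Spirantization: no change — [yahami]
  (2) Final Vowel Lowering: [yahami] → [yahame]
  (3) Glottal Epenthesis: no change — [yahame]
  (4) Velar Palatalization: no change — [yahame]
/erozulol/:
  (1) Spirantization: no change — [erozulol]
  (2) Final Vowel Lowering: no change — [erozulol]
  (3) Glottal Epenthesis: [erozulol] → [herozulol]
  (4) Velar Palatalization: no change — [herozulol]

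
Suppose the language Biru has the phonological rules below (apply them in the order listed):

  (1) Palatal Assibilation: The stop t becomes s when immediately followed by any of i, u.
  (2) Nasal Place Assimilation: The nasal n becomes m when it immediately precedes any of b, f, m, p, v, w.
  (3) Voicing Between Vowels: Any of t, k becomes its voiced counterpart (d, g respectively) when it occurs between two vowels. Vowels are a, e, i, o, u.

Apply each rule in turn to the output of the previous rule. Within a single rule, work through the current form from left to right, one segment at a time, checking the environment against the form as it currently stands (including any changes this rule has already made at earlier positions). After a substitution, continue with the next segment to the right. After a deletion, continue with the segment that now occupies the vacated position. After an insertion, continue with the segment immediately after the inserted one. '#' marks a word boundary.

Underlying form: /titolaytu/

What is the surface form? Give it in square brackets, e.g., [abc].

[sidolaysu]

(1) Palatal Assibilation: [titolaytu] → [sitolaysu]
(2) Nasal Place Assimilation: no change — [sitolaysu]
(3) Voicing Between Vowels: [sitolaysu] → [sidolaysu]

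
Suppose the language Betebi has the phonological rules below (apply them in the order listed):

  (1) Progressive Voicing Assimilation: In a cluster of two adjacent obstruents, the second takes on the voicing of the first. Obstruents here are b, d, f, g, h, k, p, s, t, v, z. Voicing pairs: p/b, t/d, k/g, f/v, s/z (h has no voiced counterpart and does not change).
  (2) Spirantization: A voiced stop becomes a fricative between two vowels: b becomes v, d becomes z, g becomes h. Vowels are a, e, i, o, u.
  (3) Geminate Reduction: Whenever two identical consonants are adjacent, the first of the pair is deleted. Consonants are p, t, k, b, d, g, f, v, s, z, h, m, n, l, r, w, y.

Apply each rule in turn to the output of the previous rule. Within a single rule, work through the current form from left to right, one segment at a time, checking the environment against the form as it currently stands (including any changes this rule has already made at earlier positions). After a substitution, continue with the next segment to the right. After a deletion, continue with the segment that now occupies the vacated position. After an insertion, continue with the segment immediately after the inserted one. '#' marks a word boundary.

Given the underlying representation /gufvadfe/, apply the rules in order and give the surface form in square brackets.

(1) Progressive Voicing Assimilation: [gufvadfe] → [guffadve]
(2) Spirantization: no change — [guffadve]
(3) Geminate Reduction: [guffadve] → [gufadve]

[gufadve]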